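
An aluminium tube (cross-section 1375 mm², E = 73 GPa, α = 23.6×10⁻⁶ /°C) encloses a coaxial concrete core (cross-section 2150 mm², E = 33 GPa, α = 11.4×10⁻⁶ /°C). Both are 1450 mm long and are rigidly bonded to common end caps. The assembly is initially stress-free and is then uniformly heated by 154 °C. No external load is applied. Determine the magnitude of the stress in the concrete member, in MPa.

The aluminium has the larger α, so on heating it would change length more than the concrete if both were free. The rigid plates force a common final length, so the aluminium is put into compression and the concrete into tension, with equal and opposite forces P (no external load).
Equating the net (thermal + elastic) strains gives |α₁ − α₂|·ΔT = P·[1/(A₁E₁) + 1/(A₂E₂)].
|α₁ − α₂|·ΔT = 12.2×10⁻⁶ × 154 = 0.001879.
1/(A₁E₁) + 1/(A₂E₂) = 1/(1375×73×10³) + 1/(2150×33×10³) = 2.406×10⁻⁸ N⁻¹.
P = 0.001879 / 2.406×10⁻⁸ = 78100 N = 78.1 kN.
σ_{concrete} = P/A₂ = 78100/2150 = 36.32 MPa, tensile.

σ ≈ 36.3 MPa (tensile)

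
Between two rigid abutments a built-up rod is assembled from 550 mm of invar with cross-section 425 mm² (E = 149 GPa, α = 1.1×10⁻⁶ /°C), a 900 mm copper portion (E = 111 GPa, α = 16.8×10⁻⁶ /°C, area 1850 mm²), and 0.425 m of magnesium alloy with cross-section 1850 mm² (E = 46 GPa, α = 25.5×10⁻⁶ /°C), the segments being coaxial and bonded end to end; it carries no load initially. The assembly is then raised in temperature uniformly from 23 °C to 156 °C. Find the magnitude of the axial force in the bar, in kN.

If the supports were absent, the total length change would be Σ αᵢΔT Lᵢ = 1.1×10⁻⁶×133×550 + 16.8×10⁻⁶×133×900 + 25.5×10⁻⁶×133×425 = 3.533 mm.
Since the ends are fixed, an axial force P builds up, equal in every segment, with P · Σ Lᵢ/(AᵢEᵢ) = δ_free.
Σ Lᵢ/(AᵢEᵢ) = 550/(425×149×10³) + 900/(1850×111×10³) + 425/(1850×46×10³) = 1.806×10⁻⁵ mm/N.
So P = 3.533 / 1.806×10⁻⁵ = 195.6 kN, compressive.

P ≈ 196 kN (compressive)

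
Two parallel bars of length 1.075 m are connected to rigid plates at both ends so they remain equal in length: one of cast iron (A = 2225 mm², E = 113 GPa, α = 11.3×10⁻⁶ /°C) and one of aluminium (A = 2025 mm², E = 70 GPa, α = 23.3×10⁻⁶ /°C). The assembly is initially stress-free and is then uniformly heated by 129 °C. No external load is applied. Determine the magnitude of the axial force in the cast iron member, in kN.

Both members must finish at the same length. With the larger α, the aluminium tends to over-expand; the plates restrain it, putting the aluminium in compression and the cast iron in tension. With no external load the two internal forces are equal and opposite, magnitude P.
Compatibility of the two members (thermal + elastic change equal): (α₁ − α₂)ΔT = P·[1/(A₁E₁) + 1/(A₂E₂)].
|α₁ − α₂|·ΔT = 12×10⁻⁶ × 129 = 0.001548.
1/(A₁E₁) + 1/(A₂E₂) = 1/(2225×113×10³) + 1/(2025×70×10³) = 1.103×10⁻⁸ N⁻¹.
P = 0.001548 / 1.103×10⁻⁸ = 140300 N = 140.3 kN.

P ≈ 140 kN (tensile in the cast iron)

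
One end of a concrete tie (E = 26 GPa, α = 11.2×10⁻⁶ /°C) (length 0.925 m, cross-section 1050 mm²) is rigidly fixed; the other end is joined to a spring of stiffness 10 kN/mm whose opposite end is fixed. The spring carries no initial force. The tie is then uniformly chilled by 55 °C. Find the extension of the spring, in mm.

Free thermal contraction: δ_free = αΔT L = 11.2×10⁻⁶ × 55 × 925 = 0.5698 mm.
With a force P in the spring, the elastic change of the tie is PL/(AE) and that of the spring is P/k; compatibility requires their sum to equal δ_free.
P [ L/(AE) + 1/k ] = δ_free → P [ 925/(1050×26×10³) + 1/(10×10³) ] = 0.5698.
P = 0.5698 / 0.0001339 = 4256 N.
Spring extension = P/k = 4256/(10×10³) = 0.4256 mm.

δ ≈ 0.426 mm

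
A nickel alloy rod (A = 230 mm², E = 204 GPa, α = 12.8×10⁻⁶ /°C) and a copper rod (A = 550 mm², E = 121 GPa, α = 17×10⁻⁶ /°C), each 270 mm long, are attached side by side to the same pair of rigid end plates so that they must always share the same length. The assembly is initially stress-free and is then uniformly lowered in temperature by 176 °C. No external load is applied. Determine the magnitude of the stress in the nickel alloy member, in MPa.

Equilibrium of a rigid end plate with no external load gives equal and opposite internal forces ±P in the two members. Since α_{copper} > α_{nickel alloy}, cooling drives the copper into tension and the nickel alloy into compression.
Compatibility of the two members (thermal + elastic change equal): (α₁ − α₂)ΔT = P·[1/(A₁E₁) + 1/(A₂E₂)].
|α₁ − α₂|·ΔT = 4.2×10⁻⁶ × 176 = 0.0007392.
1/(A₁E₁) + 1/(A₂E₂) = 1/(230×204×10³) + 1/(550×121×10³) = 3.634×10⁻⁸ N⁻¹.
P = 0.0007392 / 3.634×10⁻⁸ = 20340 N = 20.34 kN.
σ_{nickel alloy} = P/A₁ = 20340/230 = 88.44 MPa, compressive.

σ ≈ 88.4 MPa (compressive)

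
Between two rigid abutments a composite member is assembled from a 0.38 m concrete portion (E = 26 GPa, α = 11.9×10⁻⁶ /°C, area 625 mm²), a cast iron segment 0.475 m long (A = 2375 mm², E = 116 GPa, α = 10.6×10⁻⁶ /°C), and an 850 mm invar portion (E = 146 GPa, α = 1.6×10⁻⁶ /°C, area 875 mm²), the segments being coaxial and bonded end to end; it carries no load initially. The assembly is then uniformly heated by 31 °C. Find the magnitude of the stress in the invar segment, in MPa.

Free thermal expansion of the whole bar: Σ αᵢΔT Lᵢ = 11.9×10⁻⁶×31×380 + 10.6×10⁻⁶×31×475 + 1.6×10⁻⁶×31×850 = 0.3384 mm.
The rigid supports impose zero overall length change; the single axial force P common to all segments must satisfy P Σ Lᵢ/(AᵢEᵢ) = δ_free.
Σ Lᵢ/(AᵢEᵢ) = 380/(625×26×10³) + 475/(2375×116×10³) + 850/(875×146×10³) = 3.176×10⁻⁵ mm/N.
Hence P = δ_free / Σ(L/AE) = 0.3384/3.176×10⁻⁵ = 10.65 kN (compressive).
σ_{invar} = P / A = 10650 / 875 = 12.18 MPa.

σ ≈ 12.2 MPa (compressive)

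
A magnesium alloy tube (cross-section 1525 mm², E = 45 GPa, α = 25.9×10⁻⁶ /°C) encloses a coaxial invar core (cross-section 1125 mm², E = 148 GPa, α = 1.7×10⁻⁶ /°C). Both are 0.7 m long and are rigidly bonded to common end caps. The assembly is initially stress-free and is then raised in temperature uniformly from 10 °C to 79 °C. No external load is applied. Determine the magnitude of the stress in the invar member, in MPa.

Equilibrium of a rigid end plate with no external load gives equal and opposite internal forces ±P in the two members. Since α_{magnesium alloy} > α_{invar}, heating drives the magnesium alloy into compression and the invar into tension.
Equating the net (thermal + elastic) strains gives |α₁ − α₂|·ΔT = P·[1/(A₁E₁) + 1/(A₂E₂)].
|α₁ − α₂|·ΔT = 24.2×10⁻⁶ × 69 = 0.00167.
1/(A₁E₁) + 1/(A₂E₂) = 1/(1525×45×10³) + 1/(1125×148×10³) = 2.058×10⁻⁸ N⁻¹.
So P = 0.00167 / 2.058×10⁻⁸ = 81.15 kN.
σ_{invar} = P/A₂ = 81150/1125 = 72.13 MPa, tensile.

σ ≈ 72.1 MPa (tensile)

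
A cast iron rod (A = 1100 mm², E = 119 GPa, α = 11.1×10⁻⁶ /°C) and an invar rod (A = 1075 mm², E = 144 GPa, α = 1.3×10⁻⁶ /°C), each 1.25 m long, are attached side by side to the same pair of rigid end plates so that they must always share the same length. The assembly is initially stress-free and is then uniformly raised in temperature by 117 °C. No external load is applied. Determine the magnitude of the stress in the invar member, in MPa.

Both members must finish at the same length. With the larger α, the cast iron tends to over-expand; the plates restrain it, putting the cast iron in compression and the invar in tension. With no external load the two internal forces are equal and opposite, magnitude P.
Compatibility of the two members (thermal + elastic change equal): (α₁ − α₂)ΔT = P·[1/(A₁E₁) + 1/(A₂E₂)].
|α₁ − α₂|·ΔT = 9.8×10⁻⁶ × 117 = 0.001147.
1/(A₁E₁) + 1/(A₂E₂) = 1/(1100×119×10³) + 1/(1075×144×10³) = 1.41×10⁻⁸ N⁻¹.
P = 0.001147 / 1.41×10⁻⁸ = 81320 N = 81.32 kN.
σ_{invar} = P/A₂ = 81320/1075 = 75.65 MPa, tensile.

σ ≈ 75.6 MPa (tensile)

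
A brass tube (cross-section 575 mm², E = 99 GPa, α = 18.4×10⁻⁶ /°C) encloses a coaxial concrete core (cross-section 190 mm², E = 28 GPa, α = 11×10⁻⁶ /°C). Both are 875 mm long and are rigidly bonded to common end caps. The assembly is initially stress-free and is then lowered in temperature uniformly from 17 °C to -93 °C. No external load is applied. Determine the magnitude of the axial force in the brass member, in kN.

Both members must finish at the same length. With the larger α, the brass tends to over-contract; the plates restrain it, putting the brass in tension and the concrete in compression. With no external load the two internal forces are equal and opposite, magnitude P.
Compatibility of the two members (thermal + elastic change equal): (α₁ − α₂)ΔT = P·[1/(A₁E₁) + 1/(A₂E₂)].
|α₁ − α₂|·ΔT = 7.4×10⁻⁶ × 110 = 0.000814.
1/(A₁E₁) + 1/(A₂E₂) = 1/(575×99×10³) + 1/(190×28×10³) = 2.055×10⁻⁷ N⁻¹.
P = 0.000814 / 2.055×10⁻⁷ = 3960 N = 3.96 kN.

P ≈ 3.96 kN (tensile in the brass)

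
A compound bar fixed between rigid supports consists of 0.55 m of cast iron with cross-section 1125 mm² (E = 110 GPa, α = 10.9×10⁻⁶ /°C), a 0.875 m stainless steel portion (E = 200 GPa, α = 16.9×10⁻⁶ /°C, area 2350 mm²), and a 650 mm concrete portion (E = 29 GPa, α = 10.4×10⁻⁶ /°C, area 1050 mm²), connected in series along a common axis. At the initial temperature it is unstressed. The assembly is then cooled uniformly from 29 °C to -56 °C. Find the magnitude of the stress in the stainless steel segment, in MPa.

Free thermal contraction of the whole bar: Σ αᵢΔT Lᵢ = 10.9×10⁻⁶×85×550 + 16.9×10⁻⁶×85×875 + 10.4×10⁻⁶×85×650 = 2.341 mm.
The walls prevent any net length change, so an axial force P (same in every segment) develops. Compatibility: P · Σ Lᵢ/(AᵢEᵢ) = δ_free.
The series flexibility is Σ Lᵢ/(AᵢEᵢ) = 550/(1125×110×10³) + 875/(2350×200×10³) + 650/(1050×29×10³) = 2.765×10⁻⁵ mm/N.
So P = 2.341 / 2.765×10⁻⁵ = 84.66 kN, tensile.
σ_{stainless steel} = P / A = 84660 / 2350 = 36.03 MPa.

σ ≈ 36 MPa (tensile)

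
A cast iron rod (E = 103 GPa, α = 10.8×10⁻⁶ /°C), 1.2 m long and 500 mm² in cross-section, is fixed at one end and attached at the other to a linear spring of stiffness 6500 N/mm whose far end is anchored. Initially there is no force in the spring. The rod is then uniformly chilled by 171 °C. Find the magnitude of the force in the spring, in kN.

P ≈ 12.5 kN

Free thermal contraction: δ_free = αΔT L = 10.8×10⁻⁶ × 171 × 1200 = 2.216 mm.
Let P be the tensile force in the spring. The rod extends elastically by PL/(AE) and the spring stretches by P/k; together these equal δ_free.
So P = δ_free / [L/(AE) + 1/k] = 2.216 / [ 1200/(500×103×10³) + 1/(6500) ].
P = 2.216 / 0.0001771 = 12510 N.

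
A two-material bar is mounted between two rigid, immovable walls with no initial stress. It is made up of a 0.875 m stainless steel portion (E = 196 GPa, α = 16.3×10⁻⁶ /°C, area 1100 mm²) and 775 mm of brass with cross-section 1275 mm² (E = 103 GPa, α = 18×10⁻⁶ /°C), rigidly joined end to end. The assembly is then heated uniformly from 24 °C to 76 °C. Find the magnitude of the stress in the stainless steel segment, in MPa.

σ ≈ 134 MPa (compressive)

Free thermal expansion of the whole bar: Σ αᵢΔT Lᵢ = 16.3×10⁻⁶×52×875 + 18×10⁻⁶×52×775 = 1.467 mm.
Since the ends are fixed, an axial force P builds up, equal in every segment, with P · Σ Lᵢ/(AᵢEᵢ) = δ_free.
The series flexibility is Σ Lᵢ/(AᵢEᵢ) = 875/(1100×196×10³) + 775/(1275×103×10³) = 9.96×10⁻⁶ mm/N.
Hence P = δ_free / Σ(L/AE) = 1.467/9.96×10⁻⁶ = 147.3 kN (compressive).
σ_{stainless steel} = P / A = 147300 / 1100 = 133.9 MPa.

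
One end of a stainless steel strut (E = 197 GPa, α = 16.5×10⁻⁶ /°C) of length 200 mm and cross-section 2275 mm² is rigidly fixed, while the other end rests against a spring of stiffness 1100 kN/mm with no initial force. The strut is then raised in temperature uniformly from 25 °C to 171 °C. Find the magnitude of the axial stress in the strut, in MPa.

If the spring were absent the strut would lengthen by αΔT L = 16.5×10⁻⁶ × 146 × 200 = 0.4818 mm.
Let P be the compressive force at the spring. The strut shortens elastically by PL/(AE) and the spring compresses by P/k; together these equal δ_free.
So P = δ_free / [L/(AE) + 1/k] = 0.4818 / [ 200/(2275×197×10³) + 1/(1100×10³) ].
P = 0.4818 / 1.355×10⁻⁶ = 355500 N.
σ = P/A = 355500/2275 = 156.3 MPa.

σ ≈ 156 MPa (compressive)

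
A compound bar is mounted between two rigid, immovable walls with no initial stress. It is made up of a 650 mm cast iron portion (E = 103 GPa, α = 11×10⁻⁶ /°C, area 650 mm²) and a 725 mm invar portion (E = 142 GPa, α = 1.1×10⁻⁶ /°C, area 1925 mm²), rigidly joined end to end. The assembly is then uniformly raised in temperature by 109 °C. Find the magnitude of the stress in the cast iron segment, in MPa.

Free thermal expansion of the whole bar: Σ αᵢΔT Lᵢ = 11×10⁻⁶×109×650 + 1.1×10⁻⁶×109×725 = 0.8663 mm.
The walls prevent any net length change, so an axial force P (same in every segment) develops. Compatibility: P · Σ Lᵢ/(AᵢEᵢ) = δ_free.
The series flexibility is Σ Lᵢ/(AᵢEᵢ) = 650/(650×103×10³) + 725/(1925×142×10³) = 1.236×10⁻⁵ mm/N.
So P = 0.8663 / 1.236×10⁻⁵ = 70.08 kN, compressive.
σ_{cast iron} = P / A = 70080 / 650 = 107.8 MPa.

σ ≈ 108 MPa (compressive)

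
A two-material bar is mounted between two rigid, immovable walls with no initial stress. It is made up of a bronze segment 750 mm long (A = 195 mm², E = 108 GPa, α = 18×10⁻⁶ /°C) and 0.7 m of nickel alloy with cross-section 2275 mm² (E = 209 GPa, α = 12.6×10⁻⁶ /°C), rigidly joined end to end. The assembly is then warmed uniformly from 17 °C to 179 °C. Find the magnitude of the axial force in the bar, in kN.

Free thermal expansion of the whole bar: Σ αᵢΔT Lᵢ = 18×10⁻⁶×162×750 + 12.6×10⁻⁶×162×700 = 3.616 mm.
The walls prevent any net length change, so an axial force P (same in every segment) develops. Compatibility: P · Σ Lᵢ/(AᵢEᵢ) = δ_free.
The series flexibility is Σ Lᵢ/(AᵢEᵢ) = 750/(195×108×10³) + 700/(2275×209×10³) = 3.708×10⁻⁵ mm/N.
So P = 3.616 / 3.708×10⁻⁵ = 97.5 kN, compressive.

P ≈ 97.5 kN (compressive)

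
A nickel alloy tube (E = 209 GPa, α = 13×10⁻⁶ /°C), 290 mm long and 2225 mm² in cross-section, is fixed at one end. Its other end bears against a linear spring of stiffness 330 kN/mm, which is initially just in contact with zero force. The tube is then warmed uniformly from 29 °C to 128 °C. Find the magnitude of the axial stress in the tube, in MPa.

σ ≈ 45.9 MPa (compressive)

If the spring were absent the tube would lengthen by αΔT L = 13×10⁻⁶ × 99 × 290 = 0.3732 mm.
With a force P in the spring, the elastic change of the tube is PL/(AE) and that of the spring is P/k; compatibility requires their sum to equal δ_free.
So P = δ_free / [L/(AE) + 1/k] = 0.3732 / [ 290/(2225×209×10³) + 1/(330×10³) ].
P = 0.3732 / 3.654×10⁻⁶ = 102100 N.
σ = P/A = 102100/2225 = 45.91 MPa.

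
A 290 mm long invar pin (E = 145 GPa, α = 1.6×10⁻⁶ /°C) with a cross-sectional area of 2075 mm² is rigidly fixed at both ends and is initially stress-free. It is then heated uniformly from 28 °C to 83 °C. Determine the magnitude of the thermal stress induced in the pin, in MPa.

σ ≈ 12.8 MPa (compressive)

With length fixed, the mechanical strain must cancel the thermal strain αΔT = 1.6×10⁻⁶ × 55 = 88×10⁻⁶.
The stress required to suppress this strain is σ = Eε = 145×10³ × 88×10⁻⁶ = 12.76 MPa, compressive since the pin is trying to expand.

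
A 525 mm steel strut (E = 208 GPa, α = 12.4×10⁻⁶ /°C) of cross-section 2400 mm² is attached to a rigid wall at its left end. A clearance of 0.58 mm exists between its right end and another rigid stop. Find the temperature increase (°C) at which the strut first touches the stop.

ΔT ≈ 89.1 °C

Contact occurs when the free expansion equals the gap: αΔT L = 0.58 mm.
So ΔT = g/(αL) = 0.58/(12.4×10⁻⁶ × 525) = 89.09 °C.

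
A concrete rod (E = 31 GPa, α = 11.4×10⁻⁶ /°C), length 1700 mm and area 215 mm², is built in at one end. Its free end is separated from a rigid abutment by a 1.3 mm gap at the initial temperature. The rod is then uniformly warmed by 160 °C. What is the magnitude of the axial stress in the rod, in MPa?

Free thermal elongation = αΔT L = 11.4×10⁻⁶ × 160 × 1700 = 3.101 mm.
The gap closes (δ_free > 1.3 mm) and the wall then resists a further 3.101 − 1.3 = 1.801 mm of expansion.
Compatibility: PL/(AE) = 1.801 mm, so σ = P/A = E × (1.801/1700) = 32.84 MPa.

σ ≈ 32.8 MPa (compressive)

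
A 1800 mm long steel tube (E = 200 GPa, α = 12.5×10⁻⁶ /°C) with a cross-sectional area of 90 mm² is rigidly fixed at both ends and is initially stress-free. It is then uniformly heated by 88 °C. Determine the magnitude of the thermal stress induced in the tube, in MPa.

The supports are rigid, so the total axial strain is zero. The restrained thermal strain is ε = αΔT = 12.5×10⁻⁶ × 88 = 1100×10⁻⁶.
σ = EαΔT = 200×10³ × 12.5×10⁻⁶ × 88 = 220 MPa (compressive; the tube is trying to expand).

σ ≈ 220 MPa (compressive)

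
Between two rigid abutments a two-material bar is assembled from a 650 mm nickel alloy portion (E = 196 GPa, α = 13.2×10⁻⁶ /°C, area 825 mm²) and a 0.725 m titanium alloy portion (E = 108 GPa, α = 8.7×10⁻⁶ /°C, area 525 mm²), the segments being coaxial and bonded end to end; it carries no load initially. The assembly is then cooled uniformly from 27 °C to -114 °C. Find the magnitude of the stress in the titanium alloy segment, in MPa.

If the supports were absent, the total length change would be Σ αᵢΔT Lᵢ = 13.2×10⁻⁶×141×650 + 8.7×10⁻⁶×141×725 = 2.099 mm.
Since the ends are fixed, an axial force P builds up, equal in every segment, with P · Σ Lᵢ/(AᵢEᵢ) = δ_free.
The series flexibility is Σ Lᵢ/(AᵢEᵢ) = 650/(825×196×10³) + 725/(525×108×10³) = 1.681×10⁻⁵ mm/N.
Hence P = δ_free / Σ(L/AE) = 2.099/1.681×10⁻⁵ = 124.9 kN (tensile).
σ_{titanium alloy} = P / A = 124900 / 525 = 237.9 MPa.

σ ≈ 238 MPa (tensile)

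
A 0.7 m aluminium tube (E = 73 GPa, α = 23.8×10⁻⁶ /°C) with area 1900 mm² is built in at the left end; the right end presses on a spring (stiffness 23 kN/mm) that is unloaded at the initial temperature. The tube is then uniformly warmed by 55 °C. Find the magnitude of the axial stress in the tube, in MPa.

The unrestrained thermal change is αΔT L = 23.8×10⁻⁶ × 55 × 700 = 0.9163 mm.
Let P be the compressive force at the spring. The tube shortens elastically by PL/(AE) and the spring compresses by P/k; together these equal δ_free.
So P = δ_free / [L/(AE) + 1/k] = 0.9163 / [ 700/(1900×73×10³) + 1/(23×10³) ].
P = 0.9163 / 4.853×10⁻⁵ = 18880 N.
σ = P/A = 18880/1900 = 9.938 MPa.

σ ≈ 9.94 MPa (compressive)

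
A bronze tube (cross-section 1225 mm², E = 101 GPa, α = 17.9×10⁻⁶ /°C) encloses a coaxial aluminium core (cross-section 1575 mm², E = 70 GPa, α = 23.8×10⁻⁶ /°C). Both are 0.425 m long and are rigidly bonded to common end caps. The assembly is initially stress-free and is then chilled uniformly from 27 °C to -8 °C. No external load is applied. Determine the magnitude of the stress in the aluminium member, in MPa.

Both members must finish at the same length. With the larger α, the aluminium tends to over-contract; the plates restrain it, putting the aluminium in tension and the bronze in compression. With no external load the two internal forces are equal and opposite, magnitude P.
Setting the final lengths equal and cancelling L: (α₁ − α₂)ΔT = P/(A₁E₁) + P/(A₂E₂).
|α₁ − α₂|·ΔT = 5.9×10⁻⁶ × 35 = 0.0002065.
1/(A₁E₁) + 1/(A₂E₂) = 1/(1225×101×10³) + 1/(1575×70×10³) = 1.715×10⁻⁸ N⁻¹.
So P = 0.0002065 / 1.715×10⁻⁸ = 12.04 kN.
σ_{aluminium} = P/A₂ = 12040/1575 = 7.644 MPa, tensile.

σ ≈ 7.64 MPa (tensile)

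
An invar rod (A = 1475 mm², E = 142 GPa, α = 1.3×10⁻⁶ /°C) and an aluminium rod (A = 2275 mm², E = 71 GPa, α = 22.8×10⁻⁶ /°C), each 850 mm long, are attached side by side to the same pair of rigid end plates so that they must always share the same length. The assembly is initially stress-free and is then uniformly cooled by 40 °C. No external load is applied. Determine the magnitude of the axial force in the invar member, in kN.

Equilibrium of a rigid end plate with no external load gives equal and opposite internal forces ±P in the two members. Since α_{aluminium} > α_{invar}, cooling drives the aluminium into tension and the invar into compression.
Equating the net (thermal + elastic) strains gives |α₁ − α₂|·ΔT = P·[1/(A₁E₁) + 1/(A₂E₂)].
|α₁ − α₂|·ΔT = 21.5×10⁻⁶ × 40 = 0.00086.
1/(A₁E₁) + 1/(A₂E₂) = 1/(1475×142×10³) + 1/(2275×71×10³) = 1.097×10⁻⁸ N⁻¹.
So P = 0.00086 / 1.097×10⁻⁸ = 78.43 kN.

P ≈ 78.4 kN (compressive in the invar)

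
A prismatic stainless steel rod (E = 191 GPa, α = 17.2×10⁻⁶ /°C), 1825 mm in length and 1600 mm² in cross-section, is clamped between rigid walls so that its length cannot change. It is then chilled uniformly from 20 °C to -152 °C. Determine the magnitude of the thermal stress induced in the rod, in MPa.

σ ≈ 565 MPa (tensile)

The supports are rigid, so the total axial strain is zero. The restrained thermal strain is ε = αΔT = 17.2×10⁻⁶ × 172 = 2958.4×10⁻⁶.
σ = EαΔT = 191×10³ × 17.2×10⁻⁶ × 172 = 565.1 MPa (tensile; the rod is trying to contract).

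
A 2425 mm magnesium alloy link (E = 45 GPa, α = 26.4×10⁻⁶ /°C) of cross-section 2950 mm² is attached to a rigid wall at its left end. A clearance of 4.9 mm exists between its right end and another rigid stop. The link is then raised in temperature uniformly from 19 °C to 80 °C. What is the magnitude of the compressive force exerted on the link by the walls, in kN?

P ≈ 0 kN

If the wall were absent the link would grow by αΔT L = 26.4×10⁻⁶ × 61 × 2425 = 3.905 mm.
This is smaller than the 4.9 mm clearance, so the link expands freely without reaching the stop — the stress is zero.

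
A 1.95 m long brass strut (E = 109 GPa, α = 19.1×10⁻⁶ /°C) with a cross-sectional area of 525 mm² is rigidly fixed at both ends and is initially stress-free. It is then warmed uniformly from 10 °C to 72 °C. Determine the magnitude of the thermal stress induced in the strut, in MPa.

Because both ends are immovable the net strain is zero, and the suppressed thermal strain is αΔT = 19.1×10⁻⁶ × 62 = 1184.2×10⁻⁶.
σ = EαΔT = 109×10³ × 19.1×10⁻⁶ × 62 = 129.1 MPa (compressive; the strut is trying to expand).

σ ≈ 129 MPa (compressive)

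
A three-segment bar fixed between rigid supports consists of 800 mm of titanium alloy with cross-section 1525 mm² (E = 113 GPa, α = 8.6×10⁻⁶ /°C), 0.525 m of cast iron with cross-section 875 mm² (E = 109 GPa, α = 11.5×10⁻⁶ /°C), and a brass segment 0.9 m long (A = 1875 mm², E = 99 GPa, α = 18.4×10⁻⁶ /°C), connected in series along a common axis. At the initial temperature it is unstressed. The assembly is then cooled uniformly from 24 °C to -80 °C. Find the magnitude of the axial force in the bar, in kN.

If the supports were absent, the total length change would be Σ αᵢΔT Lᵢ = 8.6×10⁻⁶×104×800 + 11.5×10⁻⁶×104×525 + 18.4×10⁻⁶×104×900 = 3.066 mm.
The rigid supports impose zero overall length change; the single axial force P common to all segments must satisfy P Σ Lᵢ/(AᵢEᵢ) = δ_free.
Σ Lᵢ/(AᵢEᵢ) = 800/(1525×113×10³) + 525/(875×109×10³) + 900/(1875×99×10³) = 1.5×10⁻⁵ mm/N.
Hence P = δ_free / Σ(L/AE) = 3.066/1.5×10⁻⁵ = 204.4 kN (tensile).

P ≈ 204 kN (tensile)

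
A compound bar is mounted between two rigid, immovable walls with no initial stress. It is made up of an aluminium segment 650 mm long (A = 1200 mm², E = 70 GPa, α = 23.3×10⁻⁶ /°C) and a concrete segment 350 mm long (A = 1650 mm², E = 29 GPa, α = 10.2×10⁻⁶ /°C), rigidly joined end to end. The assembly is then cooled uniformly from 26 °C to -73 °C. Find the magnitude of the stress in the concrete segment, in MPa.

With the walls removed the bar would change length by δ_free = Σ αᵢΔT Lᵢ = 23.3×10⁻⁶×99×650 + 10.2×10⁻⁶×99×350 = 1.853 mm.
Since the ends are fixed, an axial force P builds up, equal in every segment, with P · Σ Lᵢ/(AᵢEᵢ) = δ_free.
Σ Lᵢ/(AᵢEᵢ) = 650/(1200×70×10³) + 350/(1650×29×10³) = 1.505×10⁻⁵ mm/N.
P = 1.853 / 1.505×10⁻⁵ = 123100 N = 123.1 kN, tensile.
σ_{concrete} = P / A = 123100 / 1650 = 74.6 MPa.

σ ≈ 74.6 MPa (tensile)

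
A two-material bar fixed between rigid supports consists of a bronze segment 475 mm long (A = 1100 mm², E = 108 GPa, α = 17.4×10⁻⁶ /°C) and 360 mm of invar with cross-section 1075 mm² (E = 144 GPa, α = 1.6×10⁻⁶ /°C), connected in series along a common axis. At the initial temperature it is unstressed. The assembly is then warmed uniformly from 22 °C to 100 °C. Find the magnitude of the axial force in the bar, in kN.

P ≈ 109 kN (compressive)

Free thermal expansion of the whole bar: Σ αᵢΔT Lᵢ = 17.4×10⁻⁶×78×475 + 1.6×10⁻⁶×78×360 = 0.6896 mm.
The rigid supports impose zero overall length change; the single axial force P common to all segments must satisfy P Σ Lᵢ/(AᵢEᵢ) = δ_free.
The series flexibility is Σ Lᵢ/(AᵢEᵢ) = 475/(1100×108×10³) + 360/(1075×144×10³) = 6.324×10⁻⁶ mm/N.
So P = 0.6896 / 6.324×10⁻⁶ = 109 kN, compressive.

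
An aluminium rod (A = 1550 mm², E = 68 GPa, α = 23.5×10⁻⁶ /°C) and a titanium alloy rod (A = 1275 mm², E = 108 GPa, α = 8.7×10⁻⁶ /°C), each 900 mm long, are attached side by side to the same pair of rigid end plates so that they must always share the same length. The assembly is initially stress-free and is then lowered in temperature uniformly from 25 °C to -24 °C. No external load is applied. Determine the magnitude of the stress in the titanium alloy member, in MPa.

Both members must finish at the same length. With the larger α, the aluminium tends to over-contract; the plates restrain it, putting the aluminium in tension and the titanium alloy in compression. With no external load the two internal forces are equal and opposite, magnitude P.
Setting the final lengths equal and cancelling L: (α₁ − α₂)ΔT = P/(A₁E₁) + P/(A₂E₂).
|α₁ − α₂|·ΔT = 14.8×10⁻⁶ × 49 = 0.0007252.
1/(A₁E₁) + 1/(A₂E₂) = 1/(1550×68×10³) + 1/(1275×108×10³) = 1.675×10⁻⁸ N⁻¹.
P = 0.0007252 / 1.675×10⁻⁸ = 43300 N = 43.3 kN.
σ_{titanium alloy} = P/A₂ = 43300/1275 = 33.96 MPa, compressive.

σ ≈ 34 MPa (compressive)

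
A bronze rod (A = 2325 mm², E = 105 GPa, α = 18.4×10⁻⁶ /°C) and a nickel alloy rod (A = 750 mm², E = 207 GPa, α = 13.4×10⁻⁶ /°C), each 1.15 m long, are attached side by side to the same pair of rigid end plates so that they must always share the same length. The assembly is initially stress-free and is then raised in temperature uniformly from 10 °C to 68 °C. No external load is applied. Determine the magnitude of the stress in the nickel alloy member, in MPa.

Equilibrium of a rigid end plate with no external load gives equal and opposite internal forces ±P in the two members. Since α_{bronze} > α_{nickel alloy}, heating drives the bronze into compression and the nickel alloy into tension.
Equating the net (thermal + elastic) strains gives |α₁ − α₂|·ΔT = P·[1/(A₁E₁) + 1/(A₂E₂)].
|α₁ − α₂|·ΔT = 5×10⁻⁶ × 58 = 0.00029.
1/(A₁E₁) + 1/(A₂E₂) = 1/(2325×105×10³) + 1/(750×207×10³) = 1.054×10⁻⁸ N⁻¹.
P = 0.00029 / 1.054×10⁻⁸ = 27520 N = 27.52 kN.
σ_{nickel alloy} = P/A₂ = 27520/750 = 36.69 MPa, tensile.

σ ≈ 36.7 MPa (tensile)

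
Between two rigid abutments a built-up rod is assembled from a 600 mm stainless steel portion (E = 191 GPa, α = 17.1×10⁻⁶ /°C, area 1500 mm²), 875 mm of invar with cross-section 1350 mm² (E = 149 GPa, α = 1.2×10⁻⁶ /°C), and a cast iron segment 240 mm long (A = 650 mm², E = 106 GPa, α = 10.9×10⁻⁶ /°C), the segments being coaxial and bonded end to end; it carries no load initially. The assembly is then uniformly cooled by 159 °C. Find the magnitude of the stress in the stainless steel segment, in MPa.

σ ≈ 149 MPa (tensile)

Free thermal contraction of the whole bar: Σ αᵢΔT Lᵢ = 17.1×10⁻⁶×159×600 + 1.2×10⁻⁶×159×875 + 10.9×10⁻⁶×159×240 = 2.214 mm.
The rigid supports impose zero overall length change; the single axial force P common to all segments must satisfy P Σ Lᵢ/(AᵢEᵢ) = δ_free.
Σ Lᵢ/(AᵢEᵢ) = 600/(1500×191×10³) + 875/(1350×149×10³) + 240/(650×106×10³) = 9.928×10⁻⁶ mm/N.
Hence P = δ_free / Σ(L/AE) = 2.214/9.928×10⁻⁶ = 223 kN (tensile).
σ_{stainless steel} = P / A = 223000 / 1500 = 148.7 MPa.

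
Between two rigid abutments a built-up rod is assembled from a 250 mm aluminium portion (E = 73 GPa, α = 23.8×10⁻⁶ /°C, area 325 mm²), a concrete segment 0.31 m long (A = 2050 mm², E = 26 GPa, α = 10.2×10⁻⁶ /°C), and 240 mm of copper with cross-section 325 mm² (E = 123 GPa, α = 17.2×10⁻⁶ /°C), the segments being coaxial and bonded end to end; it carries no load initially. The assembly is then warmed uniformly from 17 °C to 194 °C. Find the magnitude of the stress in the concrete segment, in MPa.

σ ≈ 51.1 MPa (compressive)

With the walls removed the bar would change length by δ_free = Σ αᵢΔT Lᵢ = 23.8×10⁻⁶×177×250 + 10.2×10⁻⁶×177×310 + 17.2×10⁻⁶×177×240 = 2.343 mm.
The rigid supports impose zero overall length change; the single axial force P common to all segments must satisfy P Σ Lᵢ/(AᵢEᵢ) = δ_free.
The series flexibility is Σ Lᵢ/(AᵢEᵢ) = 250/(325×73×10³) + 310/(2050×26×10³) + 240/(325×123×10³) = 2.236×10⁻⁵ mm/N.
P = 2.343 / 2.236×10⁻⁵ = 104800 N = 104.8 kN, compressive.
σ_{concrete} = P / A = 104800 / 2050 = 51.13 MPa.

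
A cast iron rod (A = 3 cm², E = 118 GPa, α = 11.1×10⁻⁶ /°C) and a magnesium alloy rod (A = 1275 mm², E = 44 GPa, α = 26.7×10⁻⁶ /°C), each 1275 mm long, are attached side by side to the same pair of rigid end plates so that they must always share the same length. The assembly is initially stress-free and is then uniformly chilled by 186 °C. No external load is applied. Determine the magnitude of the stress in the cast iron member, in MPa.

The magnesium alloy has the larger α, so on cooling it would change length more than the cast iron if both were free. The rigid plates force a common final length, so the magnesium alloy is put into tension and the cast iron into compression, with equal and opposite forces P (no external load).
Equating the net (thermal + elastic) strains gives |α₁ − α₂|·ΔT = P·[1/(A₁E₁) + 1/(A₂E₂)].
|α₁ − α₂|·ΔT = 15.6×10⁻⁶ × 186 = 0.002902.
1/(A₁E₁) + 1/(A₂E₂) = 1/(300×118×10³) + 1/(1275×44×10³) = 4.607×10⁻⁸ N⁻¹.
So P = 0.002902 / 4.607×10⁻⁸ = 62.98 kN.
σ_{cast iron} = P/A₁ = 62980/300 = 209.9 MPa, compressive.

σ ≈ 210 MPa (compressive)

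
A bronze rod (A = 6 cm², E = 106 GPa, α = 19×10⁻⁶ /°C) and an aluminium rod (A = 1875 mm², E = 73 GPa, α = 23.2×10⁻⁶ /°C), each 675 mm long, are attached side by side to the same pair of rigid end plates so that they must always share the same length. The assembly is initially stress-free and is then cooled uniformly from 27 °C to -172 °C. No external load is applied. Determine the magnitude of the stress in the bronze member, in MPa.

σ ≈ 60.5 MPa (compressive)

Both members must finish at the same length. With the larger α, the aluminium tends to over-contract; the plates restrain it, putting the aluminium in tension and the bronze in compression. With no external load the two internal forces are equal and opposite, magnitude P.
Setting the final lengths equal and cancelling L: (α₁ − α₂)ΔT = P/(A₁E₁) + P/(A₂E₂).
|α₁ − α₂|·ΔT = 4.2×10⁻⁶ × 199 = 0.0008358.
1/(A₁E₁) + 1/(A₂E₂) = 1/(600×106×10³) + 1/(1875×73×10³) = 2.303×10⁻⁸ N⁻¹.
So P = 0.0008358 / 2.303×10⁻⁸ = 36.29 kN.
σ_{bronze} = P/A₁ = 36290/600 = 60.49 MPa, compressive.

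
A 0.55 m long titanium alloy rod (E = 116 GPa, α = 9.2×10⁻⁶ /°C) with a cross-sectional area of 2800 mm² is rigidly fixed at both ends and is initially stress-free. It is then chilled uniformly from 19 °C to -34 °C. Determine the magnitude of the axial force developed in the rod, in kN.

The ends cannot move, so σ = EαΔT = 116×10³ × 9.2×10⁻⁶ × 53 = 56.56 MPa.
P = AEαΔT = 2800 × 116×10³ × 9.2×10⁻⁶ × 53 = 158.4 kN (tensile).

P ≈ 158 kN (tensile)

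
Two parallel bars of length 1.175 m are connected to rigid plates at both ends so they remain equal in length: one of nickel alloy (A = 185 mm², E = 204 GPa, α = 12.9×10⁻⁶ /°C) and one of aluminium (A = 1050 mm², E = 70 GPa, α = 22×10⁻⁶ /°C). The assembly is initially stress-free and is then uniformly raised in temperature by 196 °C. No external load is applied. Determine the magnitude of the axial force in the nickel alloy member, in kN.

P ≈ 44.5 kN (tensile in the nickel alloy)

Equilibrium of a rigid end plate with no external load gives equal and opposite internal forces ±P in the two members. Since α_{aluminium} > α_{nickel alloy}, heating drives the aluminium into compression and the nickel alloy into tension.
Setting the final lengths equal and cancelling L: (α₁ − α₂)ΔT = P/(A₁E₁) + P/(A₂E₂).
|α₁ − α₂|·ΔT = 9.1×10⁻⁶ × 196 = 0.001784.
1/(A₁E₁) + 1/(A₂E₂) = 1/(185×204×10³) + 1/(1050×70×10³) = 4.01×10⁻⁸ N⁻¹.
So P = 0.001784 / 4.01×10⁻⁸ = 44.48 kN.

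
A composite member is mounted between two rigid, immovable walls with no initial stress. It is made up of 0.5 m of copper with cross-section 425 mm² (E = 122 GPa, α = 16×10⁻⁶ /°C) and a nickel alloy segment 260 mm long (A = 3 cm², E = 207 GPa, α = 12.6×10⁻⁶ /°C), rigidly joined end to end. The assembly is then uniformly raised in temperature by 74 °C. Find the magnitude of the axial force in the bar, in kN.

If the supports were absent, the total length change would be Σ αᵢΔT Lᵢ = 16×10⁻⁶×74×500 + 12.6×10⁻⁶×74×260 = 0.8344 mm.
The walls prevent any net length change, so an axial force P (same in every segment) develops. Compatibility: P · Σ Lᵢ/(AᵢEᵢ) = δ_free.
Σ Lᵢ/(AᵢEᵢ) = 500/(425×122×10³) + 260/(300×207×10³) = 1.383×10⁻⁵ mm/N.
P = 0.8344 / 1.383×10⁻⁵ = 60330 N = 60.33 kN, compressive.

P ≈ 60.3 kN (compressive)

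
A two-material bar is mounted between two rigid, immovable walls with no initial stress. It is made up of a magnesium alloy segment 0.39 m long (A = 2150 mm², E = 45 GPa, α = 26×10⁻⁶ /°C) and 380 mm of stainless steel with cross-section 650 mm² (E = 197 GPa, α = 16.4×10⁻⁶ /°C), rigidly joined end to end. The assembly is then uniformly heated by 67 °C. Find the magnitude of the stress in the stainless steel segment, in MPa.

σ ≈ 241 MPa (compressive)

Free thermal expansion of the whole bar: Σ αᵢΔT Lᵢ = 26×10⁻⁶×67×390 + 16.4×10⁻⁶×67×380 = 1.097 mm.
Since the ends are fixed, an axial force P builds up, equal in every segment, with P · Σ Lᵢ/(AᵢEᵢ) = δ_free.
Σ Lᵢ/(AᵢEᵢ) = 390/(2150×45×10³) + 380/(650×197×10³) = 6.999×10⁻⁶ mm/N.
So P = 1.097 / 6.999×10⁻⁶ = 156.7 kN, compressive.
σ_{stainless steel} = P / A = 156700 / 650 = 241.1 MPa.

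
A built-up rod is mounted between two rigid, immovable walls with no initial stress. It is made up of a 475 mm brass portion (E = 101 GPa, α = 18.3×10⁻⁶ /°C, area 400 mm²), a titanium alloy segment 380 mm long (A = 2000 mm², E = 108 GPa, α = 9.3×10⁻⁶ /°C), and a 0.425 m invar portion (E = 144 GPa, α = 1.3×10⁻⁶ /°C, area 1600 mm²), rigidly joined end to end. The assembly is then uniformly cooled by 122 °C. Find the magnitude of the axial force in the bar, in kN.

Free thermal contraction of the whole bar: Σ αᵢΔT Lᵢ = 18.3×10⁻⁶×122×475 + 9.3×10⁻⁶×122×380 + 1.3×10⁻⁶×122×425 = 1.559 mm.
The walls prevent any net length change, so an axial force P (same in every segment) develops. Compatibility: P · Σ Lᵢ/(AᵢEᵢ) = δ_free.
The series flexibility is Σ Lᵢ/(AᵢEᵢ) = 475/(400×101×10³) + 380/(2000×108×10³) + 425/(1600×144×10³) = 1.536×10⁻⁵ mm/N.
So P = 1.559 / 1.536×10⁻⁵ = 101.5 kN, tensile.

P ≈ 101 kN (tensile)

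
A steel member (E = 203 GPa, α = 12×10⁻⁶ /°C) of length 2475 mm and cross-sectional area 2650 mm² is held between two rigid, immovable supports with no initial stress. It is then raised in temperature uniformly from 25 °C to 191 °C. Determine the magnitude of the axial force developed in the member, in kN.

P ≈ 1070 kN (compressive)

Full restraint means ε = 0, so the stress is σ = EαΔT = 203×10³ × 12×10⁻⁶ × 166 = 404.4 MPa.
Axial force P = σA = 404.4 × 2650 = 1.072×10⁶ N = 1072 kN, compressive.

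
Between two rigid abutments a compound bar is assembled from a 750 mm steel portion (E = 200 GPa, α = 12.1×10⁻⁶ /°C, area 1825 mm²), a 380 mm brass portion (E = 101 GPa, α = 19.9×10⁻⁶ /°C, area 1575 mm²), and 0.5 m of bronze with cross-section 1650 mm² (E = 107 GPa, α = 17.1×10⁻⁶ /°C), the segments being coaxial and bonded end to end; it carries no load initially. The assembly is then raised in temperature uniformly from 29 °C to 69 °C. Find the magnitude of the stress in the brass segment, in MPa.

σ ≈ 87.9 MPa (compressive)

If the supports were absent, the total length change would be Σ αᵢΔT Lᵢ = 12.1×10⁻⁶×40×750 + 19.9×10⁻⁶×40×380 + 17.1×10⁻⁶×40×500 = 1.007 mm.
The walls prevent any net length change, so an axial force P (same in every segment) develops. Compatibility: P · Σ Lᵢ/(AᵢEᵢ) = δ_free.
The series flexibility is Σ Lᵢ/(AᵢEᵢ) = 750/(1825×200×10³) + 380/(1575×101×10³) + 500/(1650×107×10³) = 7.276×10⁻⁶ mm/N.
Hence P = δ_free / Σ(L/AE) = 1.007/7.276×10⁻⁶ = 138.5 kN (compressive).
σ_{brass} = P / A = 138500 / 1575 = 87.92 MPa.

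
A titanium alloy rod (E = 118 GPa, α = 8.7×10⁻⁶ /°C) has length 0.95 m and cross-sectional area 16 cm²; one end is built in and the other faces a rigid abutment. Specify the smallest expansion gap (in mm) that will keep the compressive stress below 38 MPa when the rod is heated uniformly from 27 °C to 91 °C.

g ≈ 0.223 mm

Free expansion if unrestrained: δ_free = αΔT L = 8.7×10⁻⁶ × 64 × 950 = 0.529 mm.
At the allowable stress the elastic shortening the wall may impose is σL/E = 38 × 950 / (118×10³) = 0.3059 mm.
So the gap has to take up the difference, g_min = δ_free − σL/E = 0.529 − 0.3059 = 0.223 mm.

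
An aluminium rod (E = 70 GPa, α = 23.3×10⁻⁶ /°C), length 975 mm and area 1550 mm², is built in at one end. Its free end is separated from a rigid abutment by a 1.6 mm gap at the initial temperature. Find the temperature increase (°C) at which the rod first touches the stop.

The gap closes when αΔT L = 1.6 mm, since the rod is still unstressed at that instant.
ΔT = 1.6 / (23.3×10⁻⁶ × 975) = 70.43 °C.

ΔT ≈ 70.4 °C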